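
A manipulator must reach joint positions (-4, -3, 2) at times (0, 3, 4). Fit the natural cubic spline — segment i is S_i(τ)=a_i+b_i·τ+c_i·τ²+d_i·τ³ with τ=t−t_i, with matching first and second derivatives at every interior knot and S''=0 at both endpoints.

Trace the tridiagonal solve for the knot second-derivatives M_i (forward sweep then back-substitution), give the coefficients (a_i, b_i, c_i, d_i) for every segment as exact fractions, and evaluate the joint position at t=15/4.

  seg 0: a=-4 b=-17/12 c=0 d=7/36
  seg 1: a=-3 b=23/6 c=7/4 d=-7/12
S(15/4) = 157/256

Δ: Δ0=1/3, Δ1=5
row 1: diag=8, rhs=28; c'=1/8, d'=7/2
back: M1=7/2
M: M0=0, M1=7/2, M2=0
seg 0: a=-4, c=M0/2=0, d=(M1−M0)/(6·3)=7/36, b=Δ0−h0·(2M0+M1)/6=-17/12
seg 1: a=-3, c=M1/2=7/4, d=(M2−M1)/(6·1)=-7/12, b=Δ1−h1·(2M1+M2)/6=23/6
t_q=15/4 → seg 1, τ=3/4; S=-3+23/6·τ+7/4·τ²+-7/12·τ³=157/256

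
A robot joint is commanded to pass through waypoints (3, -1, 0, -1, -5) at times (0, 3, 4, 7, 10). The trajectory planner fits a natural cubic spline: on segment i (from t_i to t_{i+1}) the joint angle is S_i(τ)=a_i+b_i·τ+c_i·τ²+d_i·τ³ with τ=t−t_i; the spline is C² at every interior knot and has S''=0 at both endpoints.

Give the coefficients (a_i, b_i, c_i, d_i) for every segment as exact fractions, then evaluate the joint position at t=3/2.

  seg 0: a=3 b=-130/57 c=0 d=2/19
  seg 1: a=-1 b=32/57 c=18/19 d=-29/57
  seg 2: a=0 b=53/57 c=-11/19 d=1/19
  seg 3: a=-1 b=-64/57 c=-2/19 d=2/171
S(3/2) = -5/76

Δ: Δ0=-4/3, Δ1=1, Δ2=-1/3, Δ3=-4/3
row 1: diag=8, rhs=14; c'=1/8, d'=7/4
row 2: denom=8−1·1/8=63/8; d'=(-8−1·7/4)/(63/8)=-26/21
row 3: denom=12−3·8/21=76/7; d'=(-6−3·-26/21)/(76/7)=-4/19
back: M3=-4/19
back: M2=-26/21−8/21·-4/19=-22/19
back: M1=7/4−1/8·-22/19=36/19
M: M0=0, M1=36/19, M2=-22/19, M3=-4/19, M4=0
seg 0: a=3, c=M0/2=0, d=(M1−M0)/(6·3)=2/19, b=Δ0−h0·(2M0+M1)/6=-130/57
seg 1: a=-1, c=M1/2=18/19, d=(M2−M1)/(6·1)=-29/57, b=Δ1−h1·(2M1+M2)/6=32/57
seg 2: a=0, c=M2/2=-11/19, d=(M3−M2)/(6·3)=1/19, b=Δ2−h2·(2M2+M3)/6=53/57
seg 3: a=-1, c=M3/2=-2/19, d=(M4−M3)/(6·3)=2/171, b=Δ3−h3·(2M3+M4)/6=-64/57
t_q=3/2 → seg 0, τ=3/2; S=3+-130/57·τ+0·τ²+2/19·τ³=-5/76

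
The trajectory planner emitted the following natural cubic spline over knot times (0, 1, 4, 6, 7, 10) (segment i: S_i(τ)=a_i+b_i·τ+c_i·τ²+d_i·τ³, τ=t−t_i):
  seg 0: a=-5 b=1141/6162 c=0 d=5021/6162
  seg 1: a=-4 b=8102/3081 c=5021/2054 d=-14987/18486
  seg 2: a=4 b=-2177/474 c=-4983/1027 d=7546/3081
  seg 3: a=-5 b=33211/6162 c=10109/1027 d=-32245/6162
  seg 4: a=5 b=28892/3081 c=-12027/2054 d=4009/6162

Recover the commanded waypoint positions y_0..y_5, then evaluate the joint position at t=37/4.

y_0=-5 y_1=-4 y_2=4 y_3=-5 y_4=5 y_5=-2
S(37/4) = 508351/131456

y_0 = S_0(0) = a_0 = -5
y_1 = S_1(0) = a_1 = -4
y_2 = S_2(0) = a_2 = 4
y_3 = S_3(0) = a_3 = -5
y_4 = S_4(0) = a_4 = 5
y_5 = S_4(3) = -2
t_q=37/4 is in segment 4 (τ=9/4); S_4(τ)=508351/131456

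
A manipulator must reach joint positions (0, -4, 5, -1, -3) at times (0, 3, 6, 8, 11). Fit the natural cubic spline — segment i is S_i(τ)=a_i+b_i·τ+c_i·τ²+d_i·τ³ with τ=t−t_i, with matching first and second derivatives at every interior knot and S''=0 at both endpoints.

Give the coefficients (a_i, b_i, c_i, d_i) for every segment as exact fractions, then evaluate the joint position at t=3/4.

Δ: Δ0=-4/3, Δ1=3, Δ2=-3, Δ3=-2/3
row 1: diag=12, rhs=26; c'=1/4, d'=13/6
row 2: denom=10−3·1/4=37/4; d'=(-36−3·13/6)/(37/4)=-170/37
row 3: denom=10−2·8/37=354/37; d'=(14−2·-170/37)/(354/37)=143/59
back: M3=143/59
back: M2=-170/37−8/37·143/59=-302/59
back: M1=13/6−1/4·-302/59=610/177
M: M0=0, M1=610/177, M2=-302/59, M3=143/59, M4=0
seg 0: a=0, c=M0/2=0, d=(M1−M0)/(6·3)=305/1593, b=Δ0−h0·(2M0+M1)/6=-541/177
seg 1: a=-4, c=M1/2=305/177, d=(M2−M1)/(6·3)=-758/1593, b=Δ1−h1·(2M1+M2)/6=374/177
seg 2: a=5, c=M2/2=-151/59, d=(M3−M2)/(6·2)=445/708, b=Δ2−h2·(2M2+M3)/6=-70/177
seg 3: a=-1, c=M3/2=143/118, d=(M4−M3)/(6·3)=-143/1062, b=Δ3−h3·(2M3+M4)/6=-547/177
t_q=3/4 → seg 0, τ=3/4; S=0+-541/177·τ+0·τ²+305/1593·τ³=-8351/3776

  seg 0: a=0 b=-541/177 c=0 d=305/1593
  seg 1: a=-4 b=374/177 c=305/177 d=-758/1593
  seg 2: a=5 b=-70/177 c=-151/59 d=445/708
  seg 3: a=-1 b=-547/177 c=143/118 d=-143/1062
S(3/4) = -8351/3776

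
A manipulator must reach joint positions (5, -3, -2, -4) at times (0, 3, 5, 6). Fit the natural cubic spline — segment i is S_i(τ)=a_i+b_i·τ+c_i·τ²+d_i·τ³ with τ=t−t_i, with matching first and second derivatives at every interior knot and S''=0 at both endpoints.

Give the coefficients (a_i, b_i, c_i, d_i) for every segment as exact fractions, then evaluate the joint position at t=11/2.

Δ: Δ0=-8/3, Δ1=1/2, Δ2=-2
row 1: diag=10, rhs=19; c'=1/5, d'=19/10
row 2: denom=6−2·1/5=28/5; d'=(-15−2·19/10)/(28/5)=-47/14
back: M2=-47/14
back: M1=19/10−1/5·-47/14=18/7
M: M0=0, M1=18/7, M2=-47/14, M3=0
seg 0: a=5, c=M0/2=0, d=(M1−M0)/(6·3)=1/7, b=Δ0−h0·(2M0+M1)/6=-83/21
seg 1: a=-3, c=M1/2=9/7, d=(M2−M1)/(6·2)=-83/168, b=Δ1−h1·(2M1+M2)/6=-2/21
seg 2: a=-2, c=M2/2=-47/28, d=(M3−M2)/(6·1)=47/84, b=Δ2−h2·(2M2+M3)/6=-37/42
t_q=11/2 → seg 2, τ=1/2; S=-2+-37/42·τ+-47/28·τ²+47/84·τ³=-625/224

  seg 0: a=5 b=-83/21 c=0 d=1/7
  seg 1: a=-3 b=-2/21 c=9/7 d=-83/168
  seg 2: a=-2 b=-37/42 c=-47/28 d=47/84
S(11/2) = -625/224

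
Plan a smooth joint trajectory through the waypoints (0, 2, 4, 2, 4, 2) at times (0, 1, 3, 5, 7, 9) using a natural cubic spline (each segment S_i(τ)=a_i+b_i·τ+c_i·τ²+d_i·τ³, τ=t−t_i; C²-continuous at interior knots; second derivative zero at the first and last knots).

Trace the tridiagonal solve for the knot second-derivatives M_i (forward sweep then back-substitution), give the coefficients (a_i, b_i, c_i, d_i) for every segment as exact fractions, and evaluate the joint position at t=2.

  seg 0: a=0 b=314/153 c=0 d=-8/153
  seg 1: a=2 b=290/153 c=-8/51 d=-89/612
  seg 2: a=4 b=-73/153 c=-35/34 d=235/612
  seg 3: a=2 b=2/153 c=65/51 d=-239/612
  seg 4: a=4 b=65/153 c=-109/102 d=109/612
S(2) = 733/204

Δ: Δ0=2, Δ1=1, Δ2=-1, Δ3=1, Δ4=-1
row 1: diag=6, rhs=-6; c'=1/3, d'=-1
row 2: denom=8−2·1/3=22/3; d'=(-12−2·-1)/(22/3)=-15/11
row 3: denom=8−2·3/11=82/11; d'=(12−2·-15/11)/(82/11)=81/41
row 4: denom=8−2·11/41=306/41; d'=(-12−2·81/41)/(306/41)=-109/51
back: M4=-109/51
back: M3=81/41−11/41·-109/51=130/51
back: M2=-15/11−3/11·130/51=-35/17
back: M1=-1−1/3·-35/17=-16/51
M: M0=0, M1=-16/51, M2=-35/17, M3=130/51, M4=-109/51, M5=0
seg 0: a=0, c=M0/2=0, d=(M1−M0)/(6·1)=-8/153, b=Δ0−h0·(2M0+M1)/6=314/153
seg 1: a=2, c=M1/2=-8/51, d=(M2−M1)/(6·2)=-89/612, b=Δ1−h1·(2M1+M2)/6=290/153
seg 2: a=4, c=M2/2=-35/34, d=(M3−M2)/(6·2)=235/612, b=Δ2−h2·(2M2+M3)/6=-73/153
seg 3: a=2, c=M3/2=65/51, d=(M4−M3)/(6·2)=-239/612, b=Δ3−h3·(2M3+M4)/6=2/153
seg 4: a=4, c=M4/2=-109/102, d=(M5−M4)/(6·2)=109/612, b=Δ4−h4·(2M4+M5)/6=65/153
t_q=2 → seg 1, τ=1; S=2+290/153·τ+-8/51·τ²+-89/612·τ³=733/204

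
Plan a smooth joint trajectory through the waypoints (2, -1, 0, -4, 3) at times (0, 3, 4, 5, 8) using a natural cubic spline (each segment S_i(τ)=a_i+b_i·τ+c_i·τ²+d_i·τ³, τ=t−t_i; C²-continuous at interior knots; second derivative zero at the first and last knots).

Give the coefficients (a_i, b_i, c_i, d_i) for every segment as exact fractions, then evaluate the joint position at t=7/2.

  seg 0: a=2 b=-113/48 c=0 d=65/432
  seg 1: a=-1 b=41/24 c=65/48 d=-33/16
  seg 2: a=0 b=-85/48 c=-29/6 d=125/48
  seg 3: a=-4 b=-29/8 c=143/48 d=-143/432
S(7/2) = -25/384

Δ: Δ0=-1, Δ1=1, Δ2=-4, Δ3=7/3
row 1: diag=8, rhs=12; c'=1/8, d'=3/2
row 2: denom=4−1·1/8=31/8; d'=(-30−1·3/2)/(31/8)=-252/31
row 3: denom=8−1·8/31=240/31; d'=(38−1·-252/31)/(240/31)=143/24
back: M3=143/24
back: M2=-252/31−8/31·143/24=-29/3
back: M1=3/2−1/8·-29/3=65/24
M: M0=0, M1=65/24, M2=-29/3, M3=143/24, M4=0
seg 0: a=2, c=M0/2=0, d=(M1−M0)/(6·3)=65/432, b=Δ0−h0·(2M0+M1)/6=-113/48
seg 1: a=-1, c=M1/2=65/48, d=(M2−M1)/(6·1)=-33/16, b=Δ1−h1·(2M1+M2)/6=41/24
seg 2: a=0, c=M2/2=-29/6, d=(M3−M2)/(6·1)=125/48, b=Δ2−h2·(2M2+M3)/6=-85/48
seg 3: a=-4, c=M3/2=143/48, d=(M4−M3)/(6·3)=-143/432, b=Δ3−h3·(2M3+M4)/6=-29/8
t_q=7/2 → seg 1, τ=1/2; S=-1+41/24·τ+65/48·τ²+-33/16·τ³=-25/384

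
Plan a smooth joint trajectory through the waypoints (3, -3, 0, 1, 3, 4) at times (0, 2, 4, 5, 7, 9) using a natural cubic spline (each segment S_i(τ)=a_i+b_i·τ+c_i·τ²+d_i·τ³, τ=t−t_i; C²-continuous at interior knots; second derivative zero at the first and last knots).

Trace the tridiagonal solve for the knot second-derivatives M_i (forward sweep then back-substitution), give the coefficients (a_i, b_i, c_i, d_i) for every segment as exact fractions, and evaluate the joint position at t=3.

  seg 0: a=3 b=-2003/468 c=0 d=599/1872
  seg 1: a=-3 b=-103/234 c=599/312 d=-889/1872
  seg 2: a=0 b=721/468 c=-145/156 d=7/18
  seg 3: a=1 b=397/468 c=37/156 d=-151/1872
  seg 4: a=3 b=97/117 c=-77/312 d=77/1872
S(3) = -415/208

Δ: Δ0=-3, Δ1=3/2, Δ2=1, Δ3=1, Δ4=1/2
row 1: diag=8, rhs=27; c'=1/4, d'=27/8
row 2: denom=6−2·1/4=11/2; d'=(-3−2·27/8)/(11/2)=-39/22
row 3: denom=6−1·2/11=64/11; d'=(0−1·-39/22)/(64/11)=39/128
row 4: denom=8−2·11/32=117/16; d'=(-3−2·39/128)/(117/16)=-77/156
back: M4=-77/156
back: M3=39/128−11/32·-77/156=37/78
back: M2=-39/22−2/11·37/78=-145/78
back: M1=27/8−1/4·-145/78=599/156
M: M0=0, M1=599/156, M2=-145/78, M3=37/78, M4=-77/156, M5=0
seg 0: a=3, c=M0/2=0, d=(M1−M0)/(6·2)=599/1872, b=Δ0−h0·(2M0+M1)/6=-2003/468
seg 1: a=-3, c=M1/2=599/312, d=(M2−M1)/(6·2)=-889/1872, b=Δ1−h1·(2M1+M2)/6=-103/234
seg 2: a=0, c=M2/2=-145/156, d=(M3−M2)/(6·1)=7/18, b=Δ2−h2·(2M2+M3)/6=721/468
seg 3: a=1, c=M3/2=37/156, d=(M4−M3)/(6·2)=-151/1872, b=Δ3−h3·(2M3+M4)/6=397/468
seg 4: a=3, c=M4/2=-77/312, d=(M5−M4)/(6·2)=77/1872, b=Δ4−h4·(2M4+M5)/6=97/117
t_q=3 → seg 1, τ=1; S=-3+-103/234·τ+599/312·τ²+-889/1872·τ³=-415/208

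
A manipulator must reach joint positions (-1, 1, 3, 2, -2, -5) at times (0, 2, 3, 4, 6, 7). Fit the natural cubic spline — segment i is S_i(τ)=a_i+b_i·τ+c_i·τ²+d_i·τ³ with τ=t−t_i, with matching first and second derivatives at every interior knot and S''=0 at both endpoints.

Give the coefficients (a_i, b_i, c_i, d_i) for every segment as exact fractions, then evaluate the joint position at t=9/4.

Δ: Δ0=1, Δ1=2, Δ2=-1, Δ3=-2, Δ4=-3
row 1: diag=6, rhs=6; c'=1/6, d'=1
row 2: denom=4−1·1/6=23/6; d'=(-18−1·1)/(23/6)=-114/23
row 3: denom=6−1·6/23=132/23; d'=(-6−1·-114/23)/(132/23)=-2/11
row 4: denom=6−2·23/66=175/33; d'=(-6−2·-2/11)/(175/33)=-186/175
back: M4=-186/175
back: M3=-2/11−23/66·-186/175=33/175
back: M2=-114/23−6/23·33/175=-876/175
back: M1=1−1/6·-876/175=321/175
M: M0=0, M1=321/175, M2=-876/175, M3=33/175, M4=-186/175, M5=0
seg 0: a=-1, c=M0/2=0, d=(M1−M0)/(6·2)=107/700, b=Δ0−h0·(2M0+M1)/6=68/175
seg 1: a=1, c=M1/2=321/350, d=(M2−M1)/(6·1)=-57/50, b=Δ1−h1·(2M1+M2)/6=389/175
seg 2: a=3, c=M2/2=-438/175, d=(M3−M2)/(6·1)=303/350, b=Δ2−h2·(2M2+M3)/6=223/350
seg 3: a=2, c=M3/2=33/350, d=(M4−M3)/(6·2)=-73/700, b=Δ3−h3·(2M3+M4)/6=-62/35
seg 4: a=-2, c=M4/2=-93/175, d=(M5−M4)/(6·1)=31/175, b=Δ4−h4·(2M4+M5)/6=-463/175
t_q=9/4 → seg 1, τ=1/4; S=1+389/175·τ+321/350·τ²+-57/50·τ³=35733/22400

  seg 0: a=-1 b=68/175 c=0 d=107/700
  seg 1: a=1 b=389/175 c=321/350 d=-57/50
  seg 2: a=3 b=223/350 c=-438/175 d=303/350
  seg 3: a=2 b=-62/35 c=33/350 d=-73/700
  seg 4: a=-2 b=-463/175 c=-93/175 d=31/175
S(9/4) = 35733/22400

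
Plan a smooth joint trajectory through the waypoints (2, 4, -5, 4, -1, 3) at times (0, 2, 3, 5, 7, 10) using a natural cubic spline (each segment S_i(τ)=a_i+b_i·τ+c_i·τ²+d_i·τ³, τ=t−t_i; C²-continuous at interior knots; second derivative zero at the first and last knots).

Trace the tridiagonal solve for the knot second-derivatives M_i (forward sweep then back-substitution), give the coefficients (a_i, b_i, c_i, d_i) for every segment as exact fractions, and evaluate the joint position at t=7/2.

Δ: Δ0=1, Δ1=-9, Δ2=9/2, Δ3=-5/2, Δ4=4/3
row 1: diag=6, rhs=-60; c'=1/6, d'=-10
row 2: denom=6−1·1/6=35/6; d'=(81−1·-10)/(35/6)=78/5
row 3: denom=8−2·12/35=256/35; d'=(-42−2·78/5)/(256/35)=-1281/128
row 4: denom=10−2·35/128=605/64; d'=(23−2·-1281/128)/(605/64)=2753/605
back: M4=2753/605
back: M3=-1281/128−35/128·2753/605=-2723/242
back: M2=78/5−12/35·-2723/242=11772/605
back: M1=-10−1/6·11772/605=-8012/605
M: M0=0, M1=-8012/605, M2=11772/605, M3=-2723/242, M4=2753/605, M5=0
seg 0: a=2, c=M0/2=0, d=(M1−M0)/(6·2)=-2003/1815, b=Δ0−h0·(2M0+M1)/6=9827/1815
seg 1: a=4, c=M1/2=-4006/605, d=(M2−M1)/(6·1)=9892/1815, b=Δ1−h1·(2M1+M2)/6=-14209/1815
seg 2: a=-5, c=M2/2=5886/605, d=(M3−M2)/(6·2)=-37159/14520, b=Δ2−h2·(2M2+M3)/6=-779/165
seg 3: a=4, c=M3/2=-2723/484, d=(M4−M3)/(6·2)=19121/14520, b=Δ3−h3·(2M3+M4)/6=12649/3630
seg 4: a=-1, c=M4/2=2753/1210, d=(M5−M4)/(6·3)=-2753/10890, b=Δ4−h4·(2M4+M5)/6=-5839/1815
t_q=7/2 → seg 2, τ=1/2; S=-5+-779/165·τ+5886/605·τ²+-37159/14520·τ³=-203213/38720

  seg 0: a=2 b=9827/1815 c=0 d=-2003/1815
  seg 1: a=4 b=-14209/1815 c=-4006/605 d=9892/1815
  seg 2: a=-5 b=-779/165 c=5886/605 d=-37159/14520
  seg 3: a=4 b=12649/3630 c=-2723/484 d=19121/14520
  seg 4: a=-1 b=-5839/1815 c=2753/1210 d=-2753/10890
S(7/2) = -203213/38720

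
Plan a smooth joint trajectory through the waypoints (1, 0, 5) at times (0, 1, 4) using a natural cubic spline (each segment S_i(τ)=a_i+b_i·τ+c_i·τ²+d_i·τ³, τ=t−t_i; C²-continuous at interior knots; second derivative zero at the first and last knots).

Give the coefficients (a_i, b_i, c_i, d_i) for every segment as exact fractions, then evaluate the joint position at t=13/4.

Δ: Δ0=-1, Δ1=5/3
row 1: diag=8, rhs=16; c'=3/8, d'=2
back: M1=2
M: M0=0, M1=2, M2=0
seg 0: a=1, c=M0/2=0, d=(M1−M0)/(6·1)=1/3, b=Δ0−h0·(2M0+M1)/6=-4/3
seg 1: a=0, c=M1/2=1, d=(M2−M1)/(6·3)=-1/9, b=Δ1−h1·(2M1+M2)/6=-1/3
t_q=13/4 → seg 1, τ=9/4; S=0+-1/3·τ+1·τ²+-1/9·τ³=195/64

  seg 0: a=1 b=-4/3 c=0 d=1/3
  seg 1: a=0 b=-1/3 c=1 d=-1/9
S(13/4) = 195/64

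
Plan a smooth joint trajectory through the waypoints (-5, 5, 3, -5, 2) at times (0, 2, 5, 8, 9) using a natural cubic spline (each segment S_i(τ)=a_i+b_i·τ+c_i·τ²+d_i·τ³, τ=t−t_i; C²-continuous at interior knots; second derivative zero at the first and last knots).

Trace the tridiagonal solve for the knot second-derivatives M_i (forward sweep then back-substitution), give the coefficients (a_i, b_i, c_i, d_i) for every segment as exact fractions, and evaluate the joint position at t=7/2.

  seg 0: a=-5 b=2353/399 c=0 d=-179/798
  seg 1: a=5 b=1279/399 c=-179/133 d=22/1197
  seg 2: a=3 b=-1745/399 c=-157/133 d=698/1197
  seg 3: a=-5 b=1711/399 c=541/133 d=-541/399
S(7/2) = 130/19

Δ: Δ0=5, Δ1=-2/3, Δ2=-8/3, Δ3=7
row 1: diag=10, rhs=-34; c'=3/10, d'=-17/5
row 2: denom=12−3·3/10=111/10; d'=(-12−3·-17/5)/(111/10)=-6/37
row 3: denom=8−3·10/37=266/37; d'=(58−3·-6/37)/(266/37)=1082/133
back: M3=1082/133
back: M2=-6/37−10/37·1082/133=-314/133
back: M1=-17/5−3/10·-314/133=-358/133
M: M0=0, M1=-358/133, M2=-314/133, M3=1082/133, M4=0
seg 0: a=-5, c=M0/2=0, d=(M1−M0)/(6·2)=-179/798, b=Δ0−h0·(2M0+M1)/6=2353/399
seg 1: a=5, c=M1/2=-179/133, d=(M2−M1)/(6·3)=22/1197, b=Δ1−h1·(2M1+M2)/6=1279/399
seg 2: a=3, c=M2/2=-157/133, d=(M3−M2)/(6·3)=698/1197, b=Δ2−h2·(2M2+M3)/6=-1745/399
seg 3: a=-5, c=M3/2=541/133, d=(M4−M3)/(6·1)=-541/399, b=Δ3−h3·(2M3+M4)/6=1711/399
t_q=7/2 → seg 1, τ=3/2; S=5+1279/399·τ+-179/133·τ²+22/1197·τ³=130/19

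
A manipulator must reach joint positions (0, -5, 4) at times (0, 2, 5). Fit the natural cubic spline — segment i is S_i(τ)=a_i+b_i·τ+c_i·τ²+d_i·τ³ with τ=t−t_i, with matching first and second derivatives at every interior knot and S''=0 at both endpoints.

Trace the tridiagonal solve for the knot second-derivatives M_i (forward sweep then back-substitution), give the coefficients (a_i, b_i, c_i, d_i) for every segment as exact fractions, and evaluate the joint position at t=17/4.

Δ: Δ0=-5/2, Δ1=3
row 1: diag=10, rhs=33; c'=3/10, d'=33/10
back: M1=33/10
M: M0=0, M1=33/10, M2=0
seg 0: a=0, c=M0/2=0, d=(M1−M0)/(6·2)=11/40, b=Δ0−h0·(2M0+M1)/6=-18/5
seg 1: a=-5, c=M1/2=33/20, d=(M2−M1)/(6·3)=-11/60, b=Δ1−h1·(2M1+M2)/6=-3/10
t_q=17/4 → seg 1, τ=9/4; S=-5+-3/10·τ+33/20·τ²+-11/60·τ³=151/256

  seg 0: a=0 b=-18/5 c=0 d=11/40
  seg 1: a=-5 b=-3/10 c=33/20 d=-11/60
S(17/4) = 151/256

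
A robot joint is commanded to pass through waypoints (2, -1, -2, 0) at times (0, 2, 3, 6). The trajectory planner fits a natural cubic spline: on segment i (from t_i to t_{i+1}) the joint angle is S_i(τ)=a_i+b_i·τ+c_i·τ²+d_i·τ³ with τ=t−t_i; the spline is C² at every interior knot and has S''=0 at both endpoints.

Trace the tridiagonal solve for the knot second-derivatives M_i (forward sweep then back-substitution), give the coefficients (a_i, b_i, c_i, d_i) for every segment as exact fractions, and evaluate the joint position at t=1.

Δ: Δ0=-3/2, Δ1=-1, Δ2=2/3
row 1: diag=6, rhs=3; c'=1/6, d'=1/2
row 2: denom=8−1·1/6=47/6; d'=(10−1·1/2)/(47/6)=57/47
back: M2=57/47
back: M1=1/2−1/6·57/47=14/47
M: M0=0, M1=14/47, M2=57/47, M3=0
seg 0: a=2, c=M0/2=0, d=(M1−M0)/(6·2)=7/282, b=Δ0−h0·(2M0+M1)/6=-451/282
seg 1: a=-1, c=M1/2=7/47, d=(M2−M1)/(6·1)=43/282, b=Δ1−h1·(2M1+M2)/6=-367/282
seg 2: a=-2, c=M2/2=57/94, d=(M3−M2)/(6·3)=-19/282, b=Δ2−h2·(2M2+M3)/6=-77/141
t_q=1 → seg 0, τ=1; S=2+-451/282·τ+0·τ²+7/282·τ³=20/47

  seg 0: a=2 b=-451/282 c=0 d=7/282
  seg 1: a=-1 b=-367/282 c=7/47 d=43/282
  seg 2: a=-2 b=-77/141 c=57/94 d=-19/282
S(1) = 20/47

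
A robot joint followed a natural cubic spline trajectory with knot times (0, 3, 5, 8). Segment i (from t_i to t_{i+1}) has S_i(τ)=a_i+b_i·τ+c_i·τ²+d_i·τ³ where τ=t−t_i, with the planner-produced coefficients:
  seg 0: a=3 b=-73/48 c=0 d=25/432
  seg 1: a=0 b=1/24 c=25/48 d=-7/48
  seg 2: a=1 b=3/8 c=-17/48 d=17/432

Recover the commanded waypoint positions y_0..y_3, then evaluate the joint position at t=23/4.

y_0=3 y_1=0 y_2=1 y_3=0
S(23/4) = 1125/1024

y_0 = S_0(0) = a_0 = 3
y_1 = S_1(0) = a_1 = 0
y_2 = S_2(0) = a_2 = 1
y_3 = S_2(3) = 0
t_q=23/4 is in segment 2 (τ=3/4); S_2(τ)=1125/1024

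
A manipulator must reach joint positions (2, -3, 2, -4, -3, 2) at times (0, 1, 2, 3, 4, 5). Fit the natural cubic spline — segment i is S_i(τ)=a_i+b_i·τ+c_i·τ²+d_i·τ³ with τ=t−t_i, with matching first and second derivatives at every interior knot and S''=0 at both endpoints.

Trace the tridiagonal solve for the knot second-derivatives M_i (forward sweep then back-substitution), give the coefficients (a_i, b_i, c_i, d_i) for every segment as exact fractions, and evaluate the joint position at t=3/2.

  seg 0: a=2 b=-1794/209 c=0 d=749/209
  seg 1: a=-3 b=453/209 c=2247/209 d=-1655/209
  seg 2: a=2 b=-18/209 c=-2718/209 d=78/11
  seg 3: a=-4 b=-1008/209 c=1728/209 d=-511/209
  seg 4: a=-3 b=915/209 c=195/209 d=-65/209
S(3/2) = -365/1672

Δ: Δ0=-5, Δ1=5, Δ2=-6, Δ3=1, Δ4=5
row 1: diag=4, rhs=60; c'=1/4, d'=15
row 2: denom=4−1·1/4=15/4; d'=(-66−1·15)/(15/4)=-108/5
row 3: denom=4−1·4/15=56/15; d'=(42−1·-108/5)/(56/15)=477/28
row 4: denom=4−1·15/56=209/56; d'=(24−1·477/28)/(209/56)=390/209
back: M4=390/209
back: M3=477/28−15/56·390/209=3456/209
back: M2=-108/5−4/15·3456/209=-5436/209
back: M1=15−1/4·-5436/209=4494/209
M: M0=0, M1=4494/209, M2=-5436/209, M3=3456/209, M4=390/209, M5=0
seg 0: a=2, c=M0/2=0, d=(M1−M0)/(6·1)=749/209, b=Δ0−h0·(2M0+M1)/6=-1794/209
seg 1: a=-3, c=M1/2=2247/209, d=(M2−M1)/(6·1)=-1655/209, b=Δ1−h1·(2M1+M2)/6=453/209
seg 2: a=2, c=M2/2=-2718/209, d=(M3−M2)/(6·1)=78/11, b=Δ2−h2·(2M2+M3)/6=-18/209
seg 3: a=-4, c=M3/2=1728/209, d=(M4−M3)/(6·1)=-511/209, b=Δ3−h3·(2M3+M4)/6=-1008/209
seg 4: a=-3, c=M4/2=195/209, d=(M5−M4)/(6·1)=-65/209, b=Δ4−h4·(2M4+M5)/6=915/209
t_q=3/2 → seg 1, τ=1/2; S=-3+453/209·τ+2247/209·τ²+-1655/209·τ³=-365/1672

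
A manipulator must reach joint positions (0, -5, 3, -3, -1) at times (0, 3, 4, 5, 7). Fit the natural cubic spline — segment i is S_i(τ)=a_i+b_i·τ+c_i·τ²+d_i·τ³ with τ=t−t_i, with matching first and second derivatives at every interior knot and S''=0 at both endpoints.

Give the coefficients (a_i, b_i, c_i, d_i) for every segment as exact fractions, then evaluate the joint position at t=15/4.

Δ: Δ0=-5/3, Δ1=8, Δ2=-6, Δ3=1
row 1: diag=8, rhs=58; c'=1/8, d'=29/4
row 2: denom=4−1·1/8=31/8; d'=(-84−1·29/4)/(31/8)=-730/31
row 3: denom=6−1·8/31=178/31; d'=(42−1·-730/31)/(178/31)=1016/89
back: M3=1016/89
back: M2=-730/31−8/31·1016/89=-2358/89
back: M1=29/4−1/8·-2358/89=940/89
M: M0=0, M1=940/89, M2=-2358/89, M3=1016/89, M4=0
seg 0: a=0, c=M0/2=0, d=(M1−M0)/(6·3)=470/801, b=Δ0−h0·(2M0+M1)/6=-1855/267
seg 1: a=-5, c=M1/2=470/89, d=(M2−M1)/(6·1)=-1649/267, b=Δ1−h1·(2M1+M2)/6=2375/267
seg 2: a=3, c=M2/2=-1179/89, d=(M3−M2)/(6·1)=1687/267, b=Δ2−h2·(2M2+M3)/6=248/267
seg 3: a=-3, c=M3/2=508/89, d=(M4−M3)/(6·2)=-254/267, b=Δ3−h3·(2M3+M4)/6=-1765/267
t_q=15/4 → seg 1, τ=3/4; S=-5+2375/267·τ+470/89·τ²+-1649/267·τ³=11599/5696

  seg 0: a=0 b=-1855/267 c=0 d=470/801
  seg 1: a=-5 b=2375/267 c=470/89 d=-1649/267
  seg 2: a=3 b=248/267 c=-1179/89 d=1687/267
  seg 3: a=-3 b=-1765/267 c=508/89 d=-254/267
S(15/4) = 11599/5696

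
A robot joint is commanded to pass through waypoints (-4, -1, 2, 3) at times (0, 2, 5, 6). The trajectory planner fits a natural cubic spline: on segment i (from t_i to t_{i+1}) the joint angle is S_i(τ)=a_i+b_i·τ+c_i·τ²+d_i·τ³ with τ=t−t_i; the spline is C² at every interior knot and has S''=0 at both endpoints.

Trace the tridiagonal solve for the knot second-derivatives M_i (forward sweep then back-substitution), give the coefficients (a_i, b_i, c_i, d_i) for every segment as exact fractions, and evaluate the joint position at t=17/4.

Δ: Δ0=3/2, Δ1=1, Δ2=1
row 1: diag=10, rhs=-3; c'=3/10, d'=-3/10
row 2: denom=8−3·3/10=71/10; d'=(0−3·-3/10)/(71/10)=9/71
back: M2=9/71
back: M1=-3/10−3/10·9/71=-24/71
M: M0=0, M1=-24/71, M2=9/71, M3=0
seg 0: a=-4, c=M0/2=0, d=(M1−M0)/(6·2)=-2/71, b=Δ0−h0·(2M0+M1)/6=229/142
seg 1: a=-1, c=M1/2=-12/71, d=(M2−M1)/(6·3)=11/426, b=Δ1−h1·(2M1+M2)/6=181/142
seg 2: a=2, c=M2/2=9/142, d=(M3−M2)/(6·1)=-3/142, b=Δ2−h2·(2M2+M3)/6=68/71
t_q=17/4 → seg 1, τ=9/4; S=-1+181/142·τ+-12/71·τ²+11/426·τ³=11873/9088

  seg 0: a=-4 b=229/142 c=0 d=-2/71
  seg 1: a=-1 b=181/142 c=-12/71 d=11/426
  seg 2: a=2 b=68/71 c=9/142 d=-3/142
S(17/4) = 11873/9088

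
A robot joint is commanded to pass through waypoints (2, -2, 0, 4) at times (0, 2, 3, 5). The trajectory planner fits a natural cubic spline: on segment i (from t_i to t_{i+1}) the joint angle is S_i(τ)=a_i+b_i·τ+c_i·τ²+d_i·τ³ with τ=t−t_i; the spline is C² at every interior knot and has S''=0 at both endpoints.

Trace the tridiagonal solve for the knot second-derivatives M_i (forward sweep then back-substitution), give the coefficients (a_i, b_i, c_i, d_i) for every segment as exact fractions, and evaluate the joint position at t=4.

Δ: Δ0=-2, Δ1=2, Δ2=2
row 1: diag=6, rhs=24; c'=1/6, d'=4
row 2: denom=6−1·1/6=35/6; d'=(0−1·4)/(35/6)=-24/35
back: M2=-24/35
back: M1=4−1/6·-24/35=144/35
M: M0=0, M1=144/35, M2=-24/35, M3=0
seg 0: a=2, c=M0/2=0, d=(M1−M0)/(6·2)=12/35, b=Δ0−h0·(2M0+M1)/6=-118/35
seg 1: a=-2, c=M1/2=72/35, d=(M2−M1)/(6·1)=-4/5, b=Δ1−h1·(2M1+M2)/6=26/35
seg 2: a=0, c=M2/2=-12/35, d=(M3−M2)/(6·2)=2/35, b=Δ2−h2·(2M2+M3)/6=86/35
t_q=4 → seg 2, τ=1; S=0+86/35·τ+-12/35·τ²+2/35·τ³=76/35

  seg 0: a=2 b=-118/35 c=0 d=12/35
  seg 1: a=-2 b=26/35 c=72/35 d=-4/5
  seg 2: a=0 b=86/35 c=-12/35 d=2/35
S(4) = 76/35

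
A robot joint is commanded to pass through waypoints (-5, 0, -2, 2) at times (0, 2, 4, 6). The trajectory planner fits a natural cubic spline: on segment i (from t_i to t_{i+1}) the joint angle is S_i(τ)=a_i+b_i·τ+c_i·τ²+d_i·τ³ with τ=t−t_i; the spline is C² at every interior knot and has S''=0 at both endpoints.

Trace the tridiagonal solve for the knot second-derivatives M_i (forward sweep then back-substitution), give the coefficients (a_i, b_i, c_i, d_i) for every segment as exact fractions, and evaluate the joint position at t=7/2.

  seg 0: a=-5 b=109/30 c=0 d=-17/60
  seg 1: a=0 b=7/30 c=-17/10 d=13/24
  seg 2: a=-2 b=-1/15 c=31/20 d=-31/120
S(7/2) = -527/320

Δ: Δ0=5/2, Δ1=-1, Δ2=2
row 1: diag=8, rhs=-21; c'=1/4, d'=-21/8
row 2: denom=8−2·1/4=15/2; d'=(18−2·-21/8)/(15/2)=31/10
back: M2=31/10
back: M1=-21/8−1/4·31/10=-17/5
M: M0=0, M1=-17/5, M2=31/10, M3=0
seg 0: a=-5, c=M0/2=0, d=(M1−M0)/(6·2)=-17/60, b=Δ0−h0·(2M0+M1)/6=109/30
seg 1: a=0, c=M1/2=-17/10, d=(M2−M1)/(6·2)=13/24, b=Δ1−h1·(2M1+M2)/6=7/30
seg 2: a=-2, c=M2/2=31/20, d=(M3−M2)/(6·2)=-31/120, b=Δ2−h2·(2M2+M3)/6=-1/15
t_q=7/2 → seg 1, τ=3/2; S=0+7/30·τ+-17/10·τ²+13/24·τ³=-527/320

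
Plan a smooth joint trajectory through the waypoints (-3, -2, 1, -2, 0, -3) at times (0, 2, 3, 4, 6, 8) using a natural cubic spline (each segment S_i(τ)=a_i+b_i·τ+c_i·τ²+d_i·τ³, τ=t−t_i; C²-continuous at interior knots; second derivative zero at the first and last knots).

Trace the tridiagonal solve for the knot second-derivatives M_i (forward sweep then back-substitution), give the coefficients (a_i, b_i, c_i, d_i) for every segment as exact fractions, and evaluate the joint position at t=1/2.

Δ: Δ0=1/2, Δ1=3, Δ2=-3, Δ3=1, Δ4=-3/2
row 1: diag=6, rhs=15; c'=1/6, d'=5/2
row 2: denom=4−1·1/6=23/6; d'=(-36−1·5/2)/(23/6)=-231/23
row 3: denom=6−1·6/23=132/23; d'=(24−1·-231/23)/(132/23)=261/44
row 4: denom=8−2·23/66=241/33; d'=(-15−2·261/44)/(241/33)=-1773/482
back: M4=-1773/482
back: M3=261/44−23/66·-1773/482=3477/482
back: M2=-231/23−6/23·3477/482=-2874/241
back: M1=5/2−1/6·-2874/241=2163/482
M: M0=0, M1=2163/482, M2=-2874/241, M3=3477/482, M4=-1773/482, M5=0
seg 0: a=-3, c=M0/2=0, d=(M1−M0)/(6·2)=721/1928, b=Δ0−h0·(2M0+M1)/6=-240/241
seg 1: a=-2, c=M1/2=2163/964, d=(M2−M1)/(6·1)=-2637/964, b=Δ1−h1·(2M1+M2)/6=1683/482
seg 2: a=1, c=M2/2=-1437/241, d=(M3−M2)/(6·1)=3075/964, b=Δ2−h2·(2M2+M3)/6=-219/964
seg 3: a=-2, c=M3/2=3477/964, d=(M4−M3)/(6·2)=-875/964, b=Δ3−h3·(2M3+M4)/6=-1245/482
seg 4: a=0, c=M4/2=-1773/964, d=(M5−M4)/(6·2)=591/1928, b=Δ4−h4·(2M4+M5)/6=459/482
t_q=1/2 → seg 0, τ=1/2; S=-3+-240/241·τ+0·τ²+721/1928·τ³=-53231/15424

  seg 0: a=-3 b=-240/241 c=0 d=721/1928
  seg 1: a=-2 b=1683/482 c=2163/964 d=-2637/964
  seg 2: a=1 b=-219/964 c=-1437/241 d=3075/964
  seg 3: a=-2 b=-1245/482 c=3477/964 d=-875/964
  seg 4: a=0 b=459/482 c=-1773/964 d=591/1928
S(1/2) = -53231/15424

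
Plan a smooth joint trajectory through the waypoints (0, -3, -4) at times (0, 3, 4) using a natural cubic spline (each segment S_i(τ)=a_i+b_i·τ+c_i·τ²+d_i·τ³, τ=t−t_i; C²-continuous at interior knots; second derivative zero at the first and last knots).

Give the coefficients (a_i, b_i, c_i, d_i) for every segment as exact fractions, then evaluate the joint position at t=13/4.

Δ: Δ0=-1, Δ1=-1
row 1: diag=8, rhs=0; c'=1/8, d'=0
back: M1=0
M: M0=0, M1=0, M2=0
seg 0: a=0, c=M0/2=0, d=(M1−M0)/(6·3)=0, b=Δ0−h0·(2M0+M1)/6=-1
seg 1: a=-3, c=M1/2=0, d=(M2−M1)/(6·1)=0, b=Δ1−h1·(2M1+M2)/6=-1
t_q=13/4 → seg 1, τ=1/4; S=-3+-1·τ+0·τ²+0·τ³=-13/4

  seg 0: a=0 b=-1 c=0 d=0
  seg 1: a=-3 b=-1 c=0 d=0
S(13/4) = -13/4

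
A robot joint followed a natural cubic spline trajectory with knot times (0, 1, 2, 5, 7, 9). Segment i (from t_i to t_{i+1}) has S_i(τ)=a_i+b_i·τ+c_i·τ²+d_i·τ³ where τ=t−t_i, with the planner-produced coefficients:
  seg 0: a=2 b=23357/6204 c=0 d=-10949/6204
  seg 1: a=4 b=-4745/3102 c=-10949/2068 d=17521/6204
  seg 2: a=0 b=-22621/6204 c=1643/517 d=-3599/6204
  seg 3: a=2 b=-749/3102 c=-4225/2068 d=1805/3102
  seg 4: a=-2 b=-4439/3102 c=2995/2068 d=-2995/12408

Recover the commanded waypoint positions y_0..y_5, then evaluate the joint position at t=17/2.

y_0=2 y_1=4 y_2=0 y_3=2 y_4=-2 y_5=-1
S(17/2) = -56335/33088

y_0 = S_0(0) = a_0 = 2
y_1 = S_1(0) = a_1 = 4
y_2 = S_2(0) = a_2 = 0
y_3 = S_3(0) = a_3 = 2
y_4 = S_4(0) = a_4 = -2
y_5 = S_4(2) = -1
t_q=17/2 is in segment 4 (τ=3/2); S_4(τ)=-56335/33088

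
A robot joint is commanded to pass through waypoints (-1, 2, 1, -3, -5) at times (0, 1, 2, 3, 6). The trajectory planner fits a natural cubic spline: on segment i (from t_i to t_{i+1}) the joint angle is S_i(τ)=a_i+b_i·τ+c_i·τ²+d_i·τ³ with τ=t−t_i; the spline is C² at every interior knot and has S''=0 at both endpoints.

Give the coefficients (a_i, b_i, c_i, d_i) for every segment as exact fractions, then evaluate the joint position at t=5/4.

Δ: Δ0=3, Δ1=-1, Δ2=-4, Δ3=-2/3
row 1: diag=4, rhs=-24; c'=1/4, d'=-6
row 2: denom=4−1·1/4=15/4; d'=(-18−1·-6)/(15/4)=-16/5
row 3: denom=8−1·4/15=116/15; d'=(20−1·-16/5)/(116/15)=3
back: M3=3
back: M2=-16/5−4/15·3=-4
back: M1=-6−1/4·-4=-5
M: M0=0, M1=-5, M2=-4, M3=3, M4=0
seg 0: a=-1, c=M0/2=0, d=(M1−M0)/(6·1)=-5/6, b=Δ0−h0·(2M0+M1)/6=23/6
seg 1: a=2, c=M1/2=-5/2, d=(M2−M1)/(6·1)=1/6, b=Δ1−h1·(2M1+M2)/6=4/3
seg 2: a=1, c=M2/2=-2, d=(M3−M2)/(6·1)=7/6, b=Δ2−h2·(2M2+M3)/6=-19/6
seg 3: a=-3, c=M3/2=3/2, d=(M4−M3)/(6·3)=-1/6, b=Δ3−h3·(2M3+M4)/6=-11/3
t_q=5/4 → seg 1, τ=1/4; S=2+4/3·τ+-5/2·τ²+1/6·τ³=279/128

  seg 0: a=-1 b=23/6 c=0 d=-5/6
  seg 1: a=2 b=4/3 c=-5/2 d=1/6
  seg 2: a=1 b=-19/6 c=-2 d=7/6
  seg 3: a=-3 b=-11/3 c=3/2 d=-1/6
S(5/4) = 279/128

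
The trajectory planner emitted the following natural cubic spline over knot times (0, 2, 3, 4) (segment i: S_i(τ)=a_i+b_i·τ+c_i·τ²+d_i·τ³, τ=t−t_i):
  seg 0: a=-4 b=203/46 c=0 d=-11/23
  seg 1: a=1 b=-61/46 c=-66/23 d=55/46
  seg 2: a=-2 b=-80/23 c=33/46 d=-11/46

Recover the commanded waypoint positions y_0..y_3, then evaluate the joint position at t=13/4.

y_0 = S_0(0) = a_0 = -4
y_1 = S_1(0) = a_1 = 1
y_2 = S_2(0) = a_2 = -2
y_3 = S_2(1) = -5
t_q=13/4 is in segment 2 (τ=1/4); S_2(τ)=-8327/2944

y_0=-4 y_1=1 y_2=-2 y_3=-5
S(13/4) = -8327/2944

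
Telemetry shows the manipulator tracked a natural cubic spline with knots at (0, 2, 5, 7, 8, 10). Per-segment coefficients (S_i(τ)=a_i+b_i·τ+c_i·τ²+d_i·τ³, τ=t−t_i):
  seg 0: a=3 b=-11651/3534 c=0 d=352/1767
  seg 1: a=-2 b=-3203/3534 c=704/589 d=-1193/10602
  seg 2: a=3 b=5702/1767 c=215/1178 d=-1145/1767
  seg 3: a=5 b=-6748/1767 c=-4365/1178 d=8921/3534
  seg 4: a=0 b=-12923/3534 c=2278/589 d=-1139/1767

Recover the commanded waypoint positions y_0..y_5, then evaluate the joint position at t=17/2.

y_0 = S_0(0) = a_0 = 3
y_1 = S_1(0) = a_1 = -2
y_2 = S_2(0) = a_2 = 3
y_3 = S_3(0) = a_3 = 5
y_4 = S_4(0) = a_4 = 0
y_5 = S_4(2) = 3
t_q=17/2 is in segment 4 (τ=1/2); S_4(τ)=-4439/4712

y_0=3 y_1=-2 y_2=3 y_3=5 y_4=0 y_5=3
S(17/2) = -4439/4712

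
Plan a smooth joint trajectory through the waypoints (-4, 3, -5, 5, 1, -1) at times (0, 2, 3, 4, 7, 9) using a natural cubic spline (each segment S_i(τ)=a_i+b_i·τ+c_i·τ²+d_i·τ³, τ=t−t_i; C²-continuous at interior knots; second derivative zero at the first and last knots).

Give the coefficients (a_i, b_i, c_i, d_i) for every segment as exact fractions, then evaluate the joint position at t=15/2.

  seg 0: a=-4 b=87553/9438 c=0 d=-6815/4719
  seg 1: a=3 b=-76007/9438 c=-13630/1573 d=82283/9438
  seg 2: a=-5 b=331/429 c=55023/3146 d=-77971/9438
  seg 3: a=5 b=103507/9438 c=-11474/1573 d=773/726
  seg 4: a=1 b=-19117/4719 c=7199/3146 d=-7199/18876
S(15/2) = -25225/50336

Δ: Δ0=7/2, Δ1=-8, Δ2=10, Δ3=-4/3, Δ4=-1
row 1: diag=6, rhs=-69; c'=1/6, d'=-23/2
row 2: denom=4−1·1/6=23/6; d'=(108−1·-23/2)/(23/6)=717/23
row 3: denom=8−1·6/23=178/23; d'=(-68−1·717/23)/(178/23)=-2281/178
row 4: denom=10−3·69/178=1573/178; d'=(2−3·-2281/178)/(1573/178)=7199/1573
back: M4=7199/1573
back: M3=-2281/178−69/178·7199/1573=-22948/1573
back: M2=717/23−6/23·-22948/1573=55023/1573
back: M1=-23/2−1/6·55023/1573=-27260/1573
M: M0=0, M1=-27260/1573, M2=55023/1573, M3=-22948/1573, M4=7199/1573, M5=0
seg 0: a=-4, c=M0/2=0, d=(M1−M0)/(6·2)=-6815/4719, b=Δ0−h0·(2M0+M1)/6=87553/9438
seg 1: a=3, c=M1/2=-13630/1573, d=(M2−M1)/(6·1)=82283/9438, b=Δ1−h1·(2M1+M2)/6=-76007/9438
seg 2: a=-5, c=M2/2=55023/3146, d=(M3−M2)/(6·1)=-77971/9438, b=Δ2−h2·(2M2+M3)/6=331/429
seg 3: a=5, c=M3/2=-11474/1573, d=(M4−M3)/(6·3)=773/726, b=Δ3−h3·(2M3+M4)/6=103507/9438
seg 4: a=1, c=M4/2=7199/3146, d=(M5−M4)/(6·2)=-7199/18876, b=Δ4−h4·(2M4+M5)/6=-19117/4719
t_q=15/2 → seg 4, τ=1/2; S=1+-19117/4719·τ+7199/3146·τ²+-7199/18876·τ³=-25225/50336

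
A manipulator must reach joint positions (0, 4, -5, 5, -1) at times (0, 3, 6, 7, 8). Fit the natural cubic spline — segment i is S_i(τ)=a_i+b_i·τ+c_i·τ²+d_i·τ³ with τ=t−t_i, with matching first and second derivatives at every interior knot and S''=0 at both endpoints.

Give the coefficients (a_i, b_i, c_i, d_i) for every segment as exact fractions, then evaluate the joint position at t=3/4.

Δ: Δ0=4/3, Δ1=-3, Δ2=10, Δ3=-6
row 1: diag=12, rhs=-26; c'=1/4, d'=-13/6
row 2: denom=8−3·1/4=29/4; d'=(78−3·-13/6)/(29/4)=338/29
row 3: denom=4−1·4/29=112/29; d'=(-96−1·338/29)/(112/29)=-223/8
back: M3=-223/8
back: M2=338/29−4/29·-223/8=31/2
back: M1=-13/6−1/4·31/2=-145/24
M: M0=0, M1=-145/24, M2=31/2, M3=-223/8, M4=0
seg 0: a=0, c=M0/2=0, d=(M1−M0)/(6·3)=-145/432, b=Δ0−h0·(2M0+M1)/6=209/48
seg 1: a=4, c=M1/2=-145/48, d=(M2−M1)/(6·3)=517/432, b=Δ1−h1·(2M1+M2)/6=-113/24
seg 2: a=-5, c=M2/2=31/4, d=(M3−M2)/(6·1)=-347/48, b=Δ2−h2·(2M2+M3)/6=455/48
seg 3: a=5, c=M3/2=-223/16, d=(M4−M3)/(6·1)=223/48, b=Δ3−h3·(2M3+M4)/6=79/24
t_q=3/4 → seg 0, τ=3/4; S=0+209/48·τ+0·τ²+-145/432·τ³=3199/1024

  seg 0: a=0 b=209/48 c=0 d=-145/432
  seg 1: a=4 b=-113/24 c=-145/48 d=517/432
  seg 2: a=-5 b=455/48 c=31/4 d=-347/48
  seg 3: a=5 b=79/24 c=-223/16 d=223/48
S(3/4) = 3199/1024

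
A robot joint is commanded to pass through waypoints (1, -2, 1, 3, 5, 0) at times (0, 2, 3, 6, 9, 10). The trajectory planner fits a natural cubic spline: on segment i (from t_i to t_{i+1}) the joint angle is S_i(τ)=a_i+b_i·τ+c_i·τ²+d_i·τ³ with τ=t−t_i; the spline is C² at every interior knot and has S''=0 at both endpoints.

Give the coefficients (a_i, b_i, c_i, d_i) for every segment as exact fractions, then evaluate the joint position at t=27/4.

  seg 0: a=1 b=-23219/7314 c=0 d=1531/3657
  seg 1: a=-2 b=13525/7314 c=3062/1219 d=-9955/7314
  seg 2: a=1 b=10202/3657 c=-3831/2438 d=6317/21942
  seg 3: a=3 b=8299/7314 c=1243/1219 d=-8599/21942
  seg 4: a=5 b=-12172/3657 c=-6113/2438 d=6113/7314
S(27/4) = 664579/156032

Δ: Δ0=-3/2, Δ1=3, Δ2=2/3, Δ3=2/3, Δ4=-5
row 1: diag=6, rhs=27; c'=1/6, d'=9/2
row 2: denom=8−1·1/6=47/6; d'=(-14−1·9/2)/(47/6)=-111/47
row 3: denom=12−3·18/47=510/47; d'=(0−3·-111/47)/(510/47)=111/170
row 4: denom=8−3·47/170=1219/170; d'=(-34−3·111/170)/(1219/170)=-6113/1219
back: M4=-6113/1219
back: M3=111/170−47/170·-6113/1219=2486/1219
back: M2=-111/47−18/47·2486/1219=-3831/1219
back: M1=9/2−1/6·-3831/1219=6124/1219
M: M0=0, M1=6124/1219, M2=-3831/1219, M3=2486/1219, M4=-6113/1219, M5=0
seg 0: a=1, c=M0/2=0, d=(M1−M0)/(6·2)=1531/3657, b=Δ0−h0·(2M0+M1)/6=-23219/7314
seg 1: a=-2, c=M1/2=3062/1219, d=(M2−M1)/(6·1)=-9955/7314, b=Δ1−h1·(2M1+M2)/6=13525/7314
seg 2: a=1, c=M2/2=-3831/2438, d=(M3−M2)/(6·3)=6317/21942, b=Δ2−h2·(2M2+M3)/6=10202/3657
seg 3: a=3, c=M3/2=1243/1219, d=(M4−M3)/(6·3)=-8599/21942, b=Δ3−h3·(2M3+M4)/6=8299/7314
seg 4: a=5, c=M4/2=-6113/2438, d=(M5−M4)/(6·1)=6113/7314, b=Δ4−h4·(2M4+M5)/6=-12172/3657
t_q=27/4 → seg 3, τ=3/4; S=3+8299/7314·τ+1243/1219·τ²+-8599/21942·τ³=664579/156032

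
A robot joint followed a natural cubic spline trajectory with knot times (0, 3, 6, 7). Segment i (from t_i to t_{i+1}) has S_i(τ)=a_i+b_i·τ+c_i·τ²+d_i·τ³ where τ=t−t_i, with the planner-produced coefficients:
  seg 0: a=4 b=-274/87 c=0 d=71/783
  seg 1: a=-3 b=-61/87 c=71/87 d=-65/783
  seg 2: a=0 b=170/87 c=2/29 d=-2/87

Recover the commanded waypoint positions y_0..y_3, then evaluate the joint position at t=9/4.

y_0 = S_0(0) = a_0 = 4
y_1 = S_1(0) = a_1 = -3
y_2 = S_2(0) = a_2 = 0
y_3 = S_2(1) = 2
t_q=9/4 is in segment 0 (τ=9/4); S_0(τ)=-3811/1856

y_0=4 y_1=-3 y_2=0 y_3=2
S(9/4) = -3811/1856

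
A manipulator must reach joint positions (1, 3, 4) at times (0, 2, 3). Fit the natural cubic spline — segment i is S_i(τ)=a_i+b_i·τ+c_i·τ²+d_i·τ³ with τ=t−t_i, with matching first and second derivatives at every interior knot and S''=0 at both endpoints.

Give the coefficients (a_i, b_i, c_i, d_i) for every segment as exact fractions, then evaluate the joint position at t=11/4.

Δ: Δ0=1, Δ1=1
row 1: diag=6, rhs=0; c'=1/6, d'=0
back: M1=0
M: M0=0, M1=0, M2=0
seg 0: a=1, c=M0/2=0, d=(M1−M0)/(6·2)=0, b=Δ0−h0·(2M0+M1)/6=1
seg 1: a=3, c=M1/2=0, d=(M2−M1)/(6·1)=0, b=Δ1−h1·(2M1+M2)/6=1
t_q=11/4 → seg 1, τ=3/4; S=3+1·τ+0·τ²+0·τ³=15/4

  seg 0: a=1 b=1 c=0 d=0
  seg 1: a=3 b=1 c=0 d=0
S(11/4) = 15/4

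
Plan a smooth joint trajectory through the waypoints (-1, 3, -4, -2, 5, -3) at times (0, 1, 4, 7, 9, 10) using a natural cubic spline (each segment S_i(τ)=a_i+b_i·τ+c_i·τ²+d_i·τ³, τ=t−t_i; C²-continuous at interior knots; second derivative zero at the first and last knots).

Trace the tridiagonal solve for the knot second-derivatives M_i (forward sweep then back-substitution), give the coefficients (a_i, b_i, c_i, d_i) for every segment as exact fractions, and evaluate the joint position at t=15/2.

Δ: Δ0=4, Δ1=-7/3, Δ2=2/3, Δ3=7/2, Δ4=-8
row 1: diag=8, rhs=-38; c'=3/8, d'=-19/4
row 2: denom=12−3·3/8=87/8; d'=(18−3·-19/4)/(87/8)=86/29
row 3: denom=10−3·8/29=266/29; d'=(17−3·86/29)/(266/29)=235/266
row 4: denom=6−2·29/133=740/133; d'=(-69−2·235/266)/(740/133)=-2353/185
back: M4=-2353/185
back: M3=235/266−29/133·-2353/185=1353/370
back: M2=86/29−8/29·1353/370=362/185
back: M1=-19/4−3/8·362/185=-2029/370
M: M0=0, M1=-2029/370, M2=362/185, M3=1353/370, M4=-2353/185, M5=0
seg 0: a=-1, c=M0/2=0, d=(M1−M0)/(6·1)=-2029/2220, b=Δ0−h0·(2M0+M1)/6=10909/2220
seg 1: a=3, c=M1/2=-2029/740, d=(M2−M1)/(6·3)=2753/6660, b=Δ1−h1·(2M1+M2)/6=2411/1110
seg 2: a=-4, c=M2/2=181/185, d=(M3−M2)/(6·3)=17/180, b=Δ2−h2·(2M2+M3)/6=-6923/2220
seg 3: a=-2, c=M3/2=1353/740, d=(M4−M3)/(6·2)=-6059/4440, b=Δ3−h3·(2M3+M4)/6=1177/222
seg 4: a=5, c=M4/2=-2353/370, d=(M5−M4)/(6·1)=2353/1110, b=Δ4−h4·(2M4+M5)/6=-2087/555
t_q=15/2 → seg 3, τ=1/2; S=-2+1177/222·τ+1353/740·τ²+-6059/4440·τ³=11099/11840

  seg 0: a=-1 b=10909/2220 c=0 d=-2029/2220
  seg 1: a=3 b=2411/1110 c=-2029/740 d=2753/6660
  seg 2: a=-4 b=-6923/2220 c=181/185 d=17/180
  seg 3: a=-2 b=1177/222 c=1353/740 d=-6059/4440
  seg 4: a=5 b=-2087/555 c=-2353/370 d=2353/1110
S(15/2) = 11099/11840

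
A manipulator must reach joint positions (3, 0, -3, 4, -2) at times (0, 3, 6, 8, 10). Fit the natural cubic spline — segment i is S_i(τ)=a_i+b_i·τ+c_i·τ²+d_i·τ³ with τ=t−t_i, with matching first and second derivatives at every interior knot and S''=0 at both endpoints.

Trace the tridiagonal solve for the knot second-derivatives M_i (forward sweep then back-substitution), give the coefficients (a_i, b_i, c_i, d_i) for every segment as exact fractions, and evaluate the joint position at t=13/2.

Δ: Δ0=-1, Δ1=-1, Δ2=7/2, Δ3=-3
row 1: diag=12, rhs=0; c'=1/4, d'=0
row 2: denom=10−3·1/4=37/4; d'=(27−3·0)/(37/4)=108/37
row 3: denom=8−2·8/37=280/37; d'=(-39−2·108/37)/(280/37)=-237/40
back: M3=-237/40
back: M2=108/37−8/37·-237/40=21/5
back: M1=0−1/4·21/5=-21/20
M: M0=0, M1=-21/20, M2=21/5, M3=-237/40, M4=0
seg 0: a=3, c=M0/2=0, d=(M1−M0)/(6·3)=-7/120, b=Δ0−h0·(2M0+M1)/6=-19/40
seg 1: a=0, c=M1/2=-21/40, d=(M2−M1)/(6·3)=7/24, b=Δ1−h1·(2M1+M2)/6=-41/20
seg 2: a=-3, c=M2/2=21/10, d=(M3−M2)/(6·2)=-27/32, b=Δ2−h2·(2M2+M3)/6=107/40
seg 3: a=4, c=M3/2=-237/80, d=(M4−M3)/(6·2)=79/160, b=Δ3−h3·(2M3+M4)/6=19/20
t_q=13/2 → seg 2, τ=1/2; S=-3+107/40·τ+21/10·τ²+-27/32·τ³=-1591/1280

  seg 0: a=3 b=-19/40 c=0 d=-7/120
  seg 1: a=0 b=-41/20 c=-21/40 d=7/24
  seg 2: a=-3 b=107/40 c=21/10 d=-27/32
  seg 3: a=4 b=19/20 c=-237/80 d=79/160
S(13/2) = -1591/1280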